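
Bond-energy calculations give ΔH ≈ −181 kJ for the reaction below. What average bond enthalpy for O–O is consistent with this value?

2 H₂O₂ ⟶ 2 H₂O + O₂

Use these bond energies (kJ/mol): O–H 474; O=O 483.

Let D be the O–O bond energy.
Σ(broken) = 4×474 + 2×D = 1896 + 2D
Σ(formed) = 4×474 + 1×483 = 2379
ΔH = Σ(broken) − Σ(formed) = (1896 + 2D) − (2379) = −483 + 2D
Setting this equal to −181 kJ gives 2D = 302, so D = 151 kJ/mol.

D(O–O) ≈ 151 kJ/mol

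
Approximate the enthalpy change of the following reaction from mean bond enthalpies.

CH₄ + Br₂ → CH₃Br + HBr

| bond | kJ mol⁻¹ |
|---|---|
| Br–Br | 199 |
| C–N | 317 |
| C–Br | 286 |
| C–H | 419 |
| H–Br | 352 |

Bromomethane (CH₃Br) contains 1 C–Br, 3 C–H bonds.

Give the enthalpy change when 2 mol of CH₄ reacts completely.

ΔH = −40 kJ

Bonds broken (reactants):
  Br–Br: 1 × 199 = 199
  C–H: 4 × 419 = 1676
  Σ(broken) = 1875 kJ
Bonds formed (products):
  C–Br: 1 × 286 = 286
  C–H: 3 × 419 = 1257
  H–Br: 1 × 352 = 352
  Σ(formed) = 1895 kJ
ΔH = Σ(broken) − Σ(formed) = 1875 − 1895 = −20 kJ
For 2× the reaction as written: 2 × (−20) = −40 kJ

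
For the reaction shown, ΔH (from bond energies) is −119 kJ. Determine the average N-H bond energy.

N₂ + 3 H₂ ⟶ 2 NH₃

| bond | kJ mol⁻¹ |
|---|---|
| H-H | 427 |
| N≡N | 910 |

D(N-H) ≈ 385 kJ/mol

Let D be the N-H bond energy.
Σ(broken) = 3×427 + 1×910 = 2191
Σ(formed) = 6×D = 6D
ΔH = Σ(broken) − Σ(formed) = (2191) − (6D) = +2191 − 6D
Setting this equal to −119 kJ gives 6D = 2310, so D = 385 kJ/mol.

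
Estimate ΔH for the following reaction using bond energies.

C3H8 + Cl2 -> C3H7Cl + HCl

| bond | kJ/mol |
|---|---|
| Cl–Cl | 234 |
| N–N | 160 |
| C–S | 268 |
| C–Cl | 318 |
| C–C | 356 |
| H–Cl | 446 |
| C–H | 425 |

Bonds broken (reactants):
  C–C: 2 × 356 = 712
  C–H: 8 × 425 = 3400
  Cl–Cl: 1 × 234 = 234
  Σ(broken) = 4346 kJ
Bonds formed (products):
  C–C: 2 × 356 = 712
  C–Cl: 1 × 318 = 318
  C–H: 7 × 425 = 2975
  H–Cl: 1 × 446 = 446
  Σ(formed) = 4451 kJ
ΔH = Σ(broken) − Σ(formed) = 4346 − 4451 = −105 kJ

ΔH ≈ −105 kJ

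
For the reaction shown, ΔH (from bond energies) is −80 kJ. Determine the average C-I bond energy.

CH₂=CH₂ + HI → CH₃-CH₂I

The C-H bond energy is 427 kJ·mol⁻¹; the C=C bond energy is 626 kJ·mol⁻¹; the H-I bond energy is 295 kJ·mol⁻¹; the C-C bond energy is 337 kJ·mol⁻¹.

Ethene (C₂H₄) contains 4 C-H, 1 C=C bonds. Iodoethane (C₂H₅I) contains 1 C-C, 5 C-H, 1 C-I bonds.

D(C-I) ≈ 237 kJ/mol

Let D be the C-I bond energy.
Σ(broken) = 4×427 + 1×626 + 1×295 = 2629
Σ(formed) = 1×337 + 5×427 + 1×D = 2472 + D
ΔH = Σ(broken) − Σ(formed) = (2629) − (2472 + D) = +157 − D
Setting this equal to −80 kJ gives D = 237 kJ/mol.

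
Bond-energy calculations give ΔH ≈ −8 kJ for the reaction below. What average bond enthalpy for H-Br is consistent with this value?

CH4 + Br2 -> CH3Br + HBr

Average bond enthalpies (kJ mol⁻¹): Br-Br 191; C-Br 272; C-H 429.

D(H-Br) ≈ 356 kJ/mol

Let D be the H-Br bond energy.
Σ(broken) = 1×191 + 4×429 = 1907
Σ(formed) = 1×272 + 3×429 + 1×D = 1559 + D
ΔH = Σ(broken) − Σ(formed) = (1907) − (1559 + D) = +348 − D
Setting this equal to −8 kJ gives D = 356 kJ/mol.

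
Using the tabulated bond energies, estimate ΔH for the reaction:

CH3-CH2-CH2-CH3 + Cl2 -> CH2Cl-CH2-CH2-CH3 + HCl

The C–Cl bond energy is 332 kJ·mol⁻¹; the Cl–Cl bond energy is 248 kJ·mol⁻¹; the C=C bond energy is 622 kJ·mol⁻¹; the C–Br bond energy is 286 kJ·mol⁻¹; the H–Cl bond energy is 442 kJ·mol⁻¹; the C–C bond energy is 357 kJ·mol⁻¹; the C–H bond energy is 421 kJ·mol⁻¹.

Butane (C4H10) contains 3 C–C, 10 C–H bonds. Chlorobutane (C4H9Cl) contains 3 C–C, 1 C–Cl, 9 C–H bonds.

Bonds broken (reactants):
  C–C: 3 × 357 = 1071
  C–H: 10 × 421 = 4210
  Cl–Cl: 1 × 248 = 248
  Σ(broken) = 5529 kJ
Bonds formed (products):
  C–C: 3 × 357 = 1071
  C–Cl: 1 × 332 = 332
  C–H: 9 × 421 = 3789
  H–Cl: 1 × 442 = 442
  Σ(formed) = 5634 kJ
ΔH = Σ(broken) − Σ(formed) = 5529 − 5634 = −105 kJ

ΔH ≈ −105 kJ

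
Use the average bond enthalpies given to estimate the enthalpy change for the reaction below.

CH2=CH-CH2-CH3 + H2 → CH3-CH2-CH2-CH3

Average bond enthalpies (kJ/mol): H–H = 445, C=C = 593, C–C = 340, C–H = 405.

ΔH ≈ −112 kJ

Bonds broken (reactants):
  C–C: 2 × 340 = 680
  C–H: 8 × 405 = 3240
  C=C: 1 × 593 = 593
  H–H: 1 × 445 = 445
  Σ(broken) = 4958 kJ
Bonds formed (products):
  C–C: 3 × 340 = 1020
  C–H: 10 × 405 = 4050
  Σ(formed) = 5070 kJ
ΔH = Σ(broken) − Σ(formed) = 4958 − 5070 = −112 kJ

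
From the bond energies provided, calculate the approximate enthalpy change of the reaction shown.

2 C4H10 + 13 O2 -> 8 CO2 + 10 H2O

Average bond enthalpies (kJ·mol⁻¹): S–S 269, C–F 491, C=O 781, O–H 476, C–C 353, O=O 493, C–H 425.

ΔH ≈ −4989 kJ

Bonds broken (reactants):
  C–C: 6 × 353 = 2118
  C–H: 20 × 425 = 8500
  O=O: 13 × 493 = 6409
  Σ(broken) = 17027 kJ
Bonds formed (products):
  C=O: 16 × 781 = 12496
  O–H: 20 × 476 = 9520
  Σ(formed) = 22016 kJ
ΔH = Σ(broken) − Σ(formed) = 17027 − 22016 = −4989 kJ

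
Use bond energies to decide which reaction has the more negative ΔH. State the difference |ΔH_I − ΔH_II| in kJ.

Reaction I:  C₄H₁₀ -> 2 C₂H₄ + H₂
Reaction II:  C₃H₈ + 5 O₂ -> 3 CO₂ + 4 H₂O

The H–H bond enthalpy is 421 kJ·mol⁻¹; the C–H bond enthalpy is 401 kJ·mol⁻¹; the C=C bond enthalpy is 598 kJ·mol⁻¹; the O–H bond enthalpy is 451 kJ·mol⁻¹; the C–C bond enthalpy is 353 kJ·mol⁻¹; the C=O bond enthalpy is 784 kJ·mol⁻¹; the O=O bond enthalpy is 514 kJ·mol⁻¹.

Reaction I:
  Bonds broken (reactants):
    C–C: 3 × 353 = 1059
    C–H: 10 × 401 = 4010
    Σ(broken) = 5069 kJ
  Bonds formed (products):
    C–H: 8 × 401 = 3208
    C=C: 2 × 598 = 1196
    H–H: 1 × 421 = 421
    Σ(formed) = 4825 kJ
  ΔH_I = 5069 − 4825 = +244 kJ
Reaction II:
  Bonds broken (reactants):
    C–C: 2 × 353 = 706
    C–H: 8 × 401 = 3208
    O=O: 5 × 514 = 2570
    Σ(broken) = 6484 kJ
  Bonds formed (products):
    C=O: 6 × 784 = 4704
    O–H: 8 × 451 = 3608
    Σ(formed) = 8312 kJ
  ΔH_II = 6484 − 8312 = −1828 kJ
ΔH_I − ΔH_II = +2072 kJ, so reaction II has the more negative ΔH; |ΔH_I − ΔH_II| = 2072 kJ.

Reaction II, by 2072 kJ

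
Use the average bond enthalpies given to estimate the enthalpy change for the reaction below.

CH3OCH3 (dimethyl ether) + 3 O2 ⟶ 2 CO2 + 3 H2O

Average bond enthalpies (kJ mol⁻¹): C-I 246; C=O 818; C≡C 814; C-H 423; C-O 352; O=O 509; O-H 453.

ΔH ≈ −1221 kJ

Bonds broken (reactants):
  C-H: 6 × 423 = 2538
  C-O: 2 × 352 = 704
  O=O: 3 × 509 = 1527
  Σ(broken) = 4769 kJ
Bonds formed (products):
  C=O: 4 × 818 = 3272
  O-H: 6 × 453 = 2718
  Σ(formed) = 5990 kJ
ΔH = Σ(broken) − Σ(formed) = 4769 − 5990 = −1221 kJ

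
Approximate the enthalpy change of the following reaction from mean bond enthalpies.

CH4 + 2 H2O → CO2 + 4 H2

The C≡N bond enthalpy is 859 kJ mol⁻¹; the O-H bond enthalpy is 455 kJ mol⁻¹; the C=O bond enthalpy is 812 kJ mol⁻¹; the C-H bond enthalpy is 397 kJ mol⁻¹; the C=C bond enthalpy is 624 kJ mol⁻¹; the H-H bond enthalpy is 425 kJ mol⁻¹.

Bonds broken (reactants):
  C-H: 4 × 397 = 1588
  O-H: 4 × 455 = 1820
  Σ(broken) = 3408 kJ
Bonds formed (products):
  C=O: 2 × 812 = 1624
  H-H: 4 × 425 = 1700
  Σ(formed) = 3324 kJ
ΔH = Σ(broken) − Σ(formed) = 3408 − 3324 = +84 kJ

ΔH ≈ +84 kJ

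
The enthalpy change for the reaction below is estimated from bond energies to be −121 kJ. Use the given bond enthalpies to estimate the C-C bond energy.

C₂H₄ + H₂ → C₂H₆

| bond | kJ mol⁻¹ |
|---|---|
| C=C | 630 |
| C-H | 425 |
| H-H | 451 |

Let D be the C-C bond energy.
Σ(broken) = 4×425 + 1×630 + 1×451 = 2781
Σ(formed) = 1×D + 6×425 = 2550 + D
ΔH = Σ(broken) − Σ(formed) = (2781) − (2550 + D) = +231 − D
Setting this equal to −121 kJ gives D = 352 kJ/mol.

D(C-C) ≈ 352 kJ/mol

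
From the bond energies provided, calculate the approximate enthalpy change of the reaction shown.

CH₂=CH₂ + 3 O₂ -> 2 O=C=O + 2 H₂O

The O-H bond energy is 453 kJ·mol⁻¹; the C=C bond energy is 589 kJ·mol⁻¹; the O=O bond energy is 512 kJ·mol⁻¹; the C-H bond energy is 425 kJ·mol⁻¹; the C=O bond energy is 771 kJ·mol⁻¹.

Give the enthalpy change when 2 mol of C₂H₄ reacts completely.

Bonds broken (reactants):
  C-H: 4 × 425 = 1700
  C=C: 1 × 589 = 589
  O=O: 3 × 512 = 1536
  Σ(broken) = 3825 kJ
Bonds formed (products):
  C=O: 4 × 771 = 3084
  O-H: 4 × 453 = 1812
  Σ(formed) = 4896 kJ
ΔH = Σ(broken) − Σ(formed) = 3825 − 4896 = −1071 kJ
For 2× the reaction as written: 2 × (−1071) = −2142 kJ

ΔH = −2142 kJ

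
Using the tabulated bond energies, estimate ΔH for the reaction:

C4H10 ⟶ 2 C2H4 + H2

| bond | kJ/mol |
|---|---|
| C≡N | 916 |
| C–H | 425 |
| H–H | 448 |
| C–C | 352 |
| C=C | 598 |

ΔH ≈ +262 kJ

Bonds broken (reactants):
  C–C: 3 × 352 = 1056
  C–H: 10 × 425 = 4250
  Σ(broken) = 5306 kJ
Bonds formed (products):
  C–H: 8 × 425 = 3400
  C=C: 2 × 598 = 1196
  H–H: 1 × 448 = 448
  Σ(formed) = 5044 kJ
ΔH = Σ(broken) − Σ(formed) = 5306 − 5044 = +262 kJ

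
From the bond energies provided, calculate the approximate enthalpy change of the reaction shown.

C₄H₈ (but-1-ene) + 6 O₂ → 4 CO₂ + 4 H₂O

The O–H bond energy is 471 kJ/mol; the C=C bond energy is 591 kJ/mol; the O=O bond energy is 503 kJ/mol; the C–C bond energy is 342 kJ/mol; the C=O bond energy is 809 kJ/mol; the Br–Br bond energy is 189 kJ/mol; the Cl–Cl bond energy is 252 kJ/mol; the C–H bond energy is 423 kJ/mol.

ΔH ≈ −2563 kJ

Bonds broken (reactants):
  C–C: 2 × 342 = 684
  C–H: 8 × 423 = 3384
  C=C: 1 × 591 = 591
  O=O: 6 × 503 = 3018
  Σ(broken) = 7677 kJ
Bonds formed (products):
  C=O: 8 × 809 = 6472
  O–H: 8 × 471 = 3768
  Σ(formed) = 10240 kJ
ΔH = Σ(broken) − Σ(formed) = 7677 − 10240 = −2563 kJ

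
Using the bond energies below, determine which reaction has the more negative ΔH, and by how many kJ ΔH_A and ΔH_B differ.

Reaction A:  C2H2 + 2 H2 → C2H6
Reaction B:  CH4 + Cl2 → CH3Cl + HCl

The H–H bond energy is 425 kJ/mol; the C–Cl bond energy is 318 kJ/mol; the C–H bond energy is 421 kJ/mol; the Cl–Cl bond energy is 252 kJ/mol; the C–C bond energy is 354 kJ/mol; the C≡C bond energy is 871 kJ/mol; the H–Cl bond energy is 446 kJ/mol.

Reaction A, by 226 kJ

Reaction A:
  Bonds broken (reactants):
    C≡C: 1 × 871 = 871
    C–H: 2 × 421 = 842
    H–H: 2 × 425 = 850
    Σ(broken) = 2563 kJ
  Bonds formed (products):
    C–C: 1 × 354 = 354
    C–H: 6 × 421 = 2526
    Σ(formed) = 2880 kJ
  ΔH_A = 2563 − 2880 = −317 kJ
Reaction B:
  Bonds broken (reactants):
    C–H: 4 × 421 = 1684
    Cl–Cl: 1 × 252 = 252
    Σ(broken) = 1936 kJ
  Bonds formed (products):
    C–Cl: 1 × 318 = 318
    C–H: 3 × 421 = 1263
    H–Cl: 1 × 446 = 446
    Σ(formed) = 2027 kJ
  ΔH_B = 1936 − 2027 = −91 kJ
ΔH_A − ΔH_B = −226 kJ, so reaction A has the more negative ΔH; |ΔH_A − ΔH_B| = 226 kJ.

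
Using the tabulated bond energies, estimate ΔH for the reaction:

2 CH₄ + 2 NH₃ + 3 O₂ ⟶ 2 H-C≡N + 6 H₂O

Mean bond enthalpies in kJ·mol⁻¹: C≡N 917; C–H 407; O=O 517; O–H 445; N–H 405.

Bonds broken (reactants):
  C–H: 8 × 407 = 3256
  N–H: 6 × 405 = 2430
  O=O: 3 × 517 = 1551
  Σ(broken) = 7237 kJ
Bonds formed (products):
  C≡N: 2 × 917 = 1834
  C–H: 2 × 407 = 814
  O–H: 12 × 445 = 5340
  Σ(formed) = 7988 kJ
ΔH = Σ(broken) − Σ(formed) = 7237 − 7988 = −751 kJ

ΔH ≈ −751 kJ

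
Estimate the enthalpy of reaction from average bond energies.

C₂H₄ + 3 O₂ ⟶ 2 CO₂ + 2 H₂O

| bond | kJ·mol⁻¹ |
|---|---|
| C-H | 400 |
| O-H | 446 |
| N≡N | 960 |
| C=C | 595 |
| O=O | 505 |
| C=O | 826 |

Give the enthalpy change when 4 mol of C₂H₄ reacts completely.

Bonds broken (reactants):
  C-H: 4 × 400 = 1600
  C=C: 1 × 595 = 595
  O=O: 3 × 505 = 1515
  Σ(broken) = 3710 kJ
Bonds formed (products):
  C=O: 4 × 826 = 3304
  O-H: 4 × 446 = 1784
  Σ(formed) = 5088 kJ
ΔH = Σ(broken) − Σ(formed) = 3710 − 5088 = −1378 kJ
For 4× the reaction as written: 4 × (−1378) = −5512 kJ

ΔH = −5512 kJ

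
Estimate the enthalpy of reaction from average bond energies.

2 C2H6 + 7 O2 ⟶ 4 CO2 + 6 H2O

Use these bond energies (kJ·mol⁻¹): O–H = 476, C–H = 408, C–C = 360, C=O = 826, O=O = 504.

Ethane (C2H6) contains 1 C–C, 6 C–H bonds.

ΔH ≈ −3176 kJ

Bonds broken (reactants):
  C–C: 2 × 360 = 720
  C–H: 12 × 408 = 4896
  O=O: 7 × 504 = 3528
  Σ(broken) = 9144 kJ
Bonds formed (products):
  C=O: 8 × 826 = 6608
  O–H: 12 × 476 = 5712
  Σ(formed) = 12320 kJ
ΔH = Σ(broken) − Σ(formed) = 9144 − 12320 = −3176 kJ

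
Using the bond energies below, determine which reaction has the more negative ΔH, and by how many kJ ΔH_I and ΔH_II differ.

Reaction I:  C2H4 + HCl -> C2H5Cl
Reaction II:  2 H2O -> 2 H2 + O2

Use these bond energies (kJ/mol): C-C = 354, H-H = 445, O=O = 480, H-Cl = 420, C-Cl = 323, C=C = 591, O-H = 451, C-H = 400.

Reaction I:
  Bonds broken (reactants):
    C-H: 4 × 400 = 1600
    C=C: 1 × 591 = 591
    H-Cl: 1 × 420 = 420
    Σ(broken) = 2611 kJ
  Bonds formed (products):
    C-C: 1 × 354 = 354
    C-Cl: 1 × 323 = 323
    C-H: 5 × 400 = 2000
    Σ(formed) = 2677 kJ
  ΔH_I = 2611 − 2677 = −66 kJ
Reaction II:
  Bonds broken (reactants):
    O-H: 4 × 451 = 1804
    Σ(broken) = 1804 kJ
  Bonds formed (products):
    H-H: 2 × 445 = 890
    O=O: 1 × 480 = 480
    Σ(formed) = 1370 kJ
  ΔH_II = 1804 − 1370 = +434 kJ
ΔH_I − ΔH_II = −500 kJ, so reaction I has the more negative ΔH; |ΔH_I − ΔH_II| = 500 kJ.

Reaction I, by 500 kJ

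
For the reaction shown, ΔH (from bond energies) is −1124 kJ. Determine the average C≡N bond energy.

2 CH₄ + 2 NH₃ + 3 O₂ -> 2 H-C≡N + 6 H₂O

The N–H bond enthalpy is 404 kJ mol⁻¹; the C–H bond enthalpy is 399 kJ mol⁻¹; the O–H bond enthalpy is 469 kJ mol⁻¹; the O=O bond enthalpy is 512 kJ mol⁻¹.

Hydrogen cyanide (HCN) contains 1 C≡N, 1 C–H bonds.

Let D be the C≡N bond energy.
Σ(broken) = 8×399 + 6×404 + 3×512 = 7152
Σ(formed) = 2×D + 2×399 + 12×469 = 6426 + 2D
ΔH = Σ(broken) − Σ(formed) = (7152) − (6426 + 2D) = +726 − 2D
Setting this equal to −1124 kJ gives 2D = 1850, so D = 925 kJ/mol.

D(C≡N) ≈ 925 kJ/mol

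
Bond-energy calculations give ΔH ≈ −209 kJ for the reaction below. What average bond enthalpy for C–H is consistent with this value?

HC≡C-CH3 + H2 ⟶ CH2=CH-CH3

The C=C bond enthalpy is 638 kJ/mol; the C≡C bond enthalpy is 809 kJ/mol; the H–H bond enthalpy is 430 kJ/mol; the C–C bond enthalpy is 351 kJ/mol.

Let D be the C–H bond energy.
Σ(broken) = 1×809 + 1×351 + 4×D + 1×430 = 1590 + 4D
Σ(formed) = 1×351 + 6×D + 1×638 = 989 + 6D
ΔH = Σ(broken) − Σ(formed) = (1590 + 4D) − (989 + 6D) = +601 − 2D
Setting this equal to −209 kJ gives 2D = 810, so D = 405 kJ/mol.

D(C–H) ≈ 405 kJ/mol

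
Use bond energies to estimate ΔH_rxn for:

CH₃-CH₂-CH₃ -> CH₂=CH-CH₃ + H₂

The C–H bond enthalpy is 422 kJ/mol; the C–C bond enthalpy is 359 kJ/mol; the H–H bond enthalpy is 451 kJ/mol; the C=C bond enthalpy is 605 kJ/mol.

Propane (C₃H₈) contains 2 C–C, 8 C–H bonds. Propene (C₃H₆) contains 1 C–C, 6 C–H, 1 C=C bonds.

ΔH ≈ +147 kJ

Bonds broken (reactants):
  C–C: 2 × 359 = 718
  C–H: 8 × 422 = 3376
  Σ(broken) = 4094 kJ
Bonds formed (products):
  C–C: 1 × 359 = 359
  C–H: 6 × 422 = 2532
  C=C: 1 × 605 = 605
  H–H: 1 × 451 = 451
  Σ(formed) = 3947 kJ
ΔH = Σ(broken) − Σ(formed) = 4094 − 3947 = +147 kJ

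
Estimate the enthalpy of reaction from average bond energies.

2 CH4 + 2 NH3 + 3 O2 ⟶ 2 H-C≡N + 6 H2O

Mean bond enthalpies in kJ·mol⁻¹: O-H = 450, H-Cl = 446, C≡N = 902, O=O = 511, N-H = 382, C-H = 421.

ΔH ≈ −853 kJ

Bonds broken (reactants):
  C-H: 8 × 421 = 3368
  N-H: 6 × 382 = 2292
  O=O: 3 × 511 = 1533
  Σ(broken) = 7193 kJ
Bonds formed (products):
  C≡N: 2 × 902 = 1804
  C-H: 2 × 421 = 842
  O-H: 12 × 450 = 5400
  Σ(formed) = 8046 kJ
ΔH = Σ(broken) − Σ(formed) = 7193 − 8046 = −853 kJ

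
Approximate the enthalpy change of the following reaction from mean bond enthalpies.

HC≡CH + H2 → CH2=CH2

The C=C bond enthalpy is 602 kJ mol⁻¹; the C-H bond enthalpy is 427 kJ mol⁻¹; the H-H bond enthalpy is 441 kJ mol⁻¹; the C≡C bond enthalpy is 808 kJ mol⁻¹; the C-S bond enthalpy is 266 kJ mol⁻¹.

ΔH ≈ −207 kJ

Bonds broken (reactants):
  C≡C: 1 × 808 = 808
  C-H: 2 × 427 = 854
  H-H: 1 × 441 = 441
  Σ(broken) = 2103 kJ
Bonds formed (products):
  C-H: 4 × 427 = 1708
  C=C: 1 × 602 = 602
  Σ(formed) = 2310 kJ
ΔH = Σ(broken) − Σ(formed) = 2103 − 2310 = −207 kJ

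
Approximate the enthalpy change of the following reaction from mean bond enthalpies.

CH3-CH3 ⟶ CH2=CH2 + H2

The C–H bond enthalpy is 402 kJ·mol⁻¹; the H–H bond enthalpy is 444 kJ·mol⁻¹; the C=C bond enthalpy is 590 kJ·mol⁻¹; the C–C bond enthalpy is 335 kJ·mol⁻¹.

Bonds broken (reactants):
  C–C: 1 × 335 = 335
  C–H: 6 × 402 = 2412
  Σ(broken) = 2747 kJ
Bonds formed (products):
  C–H: 4 × 402 = 1608
  C=C: 1 × 590 = 590
  H–H: 1 × 444 = 444
  Σ(formed) = 2642 kJ
ΔH = Σ(broken) − Σ(formed) = 2747 − 2642 = +105 kJ

ΔH ≈ +105 kJ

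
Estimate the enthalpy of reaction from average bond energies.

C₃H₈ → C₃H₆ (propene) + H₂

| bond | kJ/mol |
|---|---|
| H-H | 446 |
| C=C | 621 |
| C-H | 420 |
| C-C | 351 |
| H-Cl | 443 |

ΔH ≈ +124 kJ

Bonds broken (reactants):
  C-C: 2 × 351 = 702
  C-H: 8 × 420 = 3360
  Σ(broken) = 4062 kJ
Bonds formed (products):
  C-C: 1 × 351 = 351
  C-H: 6 × 420 = 2520
  C=C: 1 × 621 = 621
  H-H: 1 × 446 = 446
  Σ(formed) = 3938 kJ
ΔH = Σ(broken) − Σ(formed) = 4062 − 3938 = +124 kJ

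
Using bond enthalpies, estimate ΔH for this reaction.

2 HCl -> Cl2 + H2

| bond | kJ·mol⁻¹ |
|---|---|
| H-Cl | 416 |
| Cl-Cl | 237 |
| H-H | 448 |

Bonds broken (reactants):
  H-Cl: 2 × 416 = 832
  Σ(broken) = 832 kJ
Bonds formed (products):
  Cl-Cl: 1 × 237 = 237
  H-H: 1 × 448 = 448
  Σ(formed) = 685 kJ
ΔH = Σ(broken) − Σ(formed) = 832 − 685 = +147 kJ

ΔH ≈ +147 kJ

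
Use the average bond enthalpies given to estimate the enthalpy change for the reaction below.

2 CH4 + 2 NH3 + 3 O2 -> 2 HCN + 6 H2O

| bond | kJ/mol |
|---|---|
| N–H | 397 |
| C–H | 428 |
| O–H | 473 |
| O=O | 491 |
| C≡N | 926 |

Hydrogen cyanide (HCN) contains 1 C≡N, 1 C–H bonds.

Bonds broken (reactants):
  C–H: 8 × 428 = 3424
  N–H: 6 × 397 = 2382
  O=O: 3 × 491 = 1473
  Σ(broken) = 7279 kJ
Bonds formed (products):
  C≡N: 2 × 926 = 1852
  C–H: 2 × 428 = 856
  O–H: 12 × 473 = 5676
  Σ(formed) = 8384 kJ
ΔH = Σ(broken) − Σ(formed) = 7279 − 8384 = −1105 kJ

ΔH ≈ −1105 kJ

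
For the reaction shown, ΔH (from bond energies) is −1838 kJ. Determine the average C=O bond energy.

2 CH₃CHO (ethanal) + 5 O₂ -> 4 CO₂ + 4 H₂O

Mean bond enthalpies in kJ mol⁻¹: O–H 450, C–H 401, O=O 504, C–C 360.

D(C=O) ≈ 781 kJ/mol

Let D be the C=O bond energy.
Σ(broken) = 2×360 + 8×401 + 2×D + 5×504 = 6448 + 2D
Σ(formed) = 8×D + 8×450 = 3600 + 8D
ΔH = Σ(broken) − Σ(formed) = (6448 + 2D) − (3600 + 8D) = +2848 − 6D
Setting this equal to −1838 kJ gives 6D = 4686, so D = 781 kJ/mol.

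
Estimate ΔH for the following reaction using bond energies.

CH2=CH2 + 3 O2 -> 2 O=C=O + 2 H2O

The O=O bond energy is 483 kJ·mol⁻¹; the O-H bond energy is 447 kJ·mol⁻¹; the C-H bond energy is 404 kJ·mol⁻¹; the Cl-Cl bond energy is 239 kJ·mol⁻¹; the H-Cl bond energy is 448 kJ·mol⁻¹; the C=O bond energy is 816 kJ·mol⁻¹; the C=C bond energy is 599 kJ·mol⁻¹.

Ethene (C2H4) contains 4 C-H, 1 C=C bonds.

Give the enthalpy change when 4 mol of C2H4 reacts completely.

ΔH = −5552 kJ

Bonds broken (reactants):
  C-H: 4 × 404 = 1616
  C=C: 1 × 599 = 599
  O=O: 3 × 483 = 1449
  Σ(broken) = 3664 kJ
Bonds formed (products):
  C=O: 4 × 816 = 3264
  O-H: 4 × 447 = 1788
  Σ(formed) = 5052 kJ
ΔH = Σ(broken) − Σ(formed) = 3664 − 5052 = −1388 kJ
For 4× the reaction as written: 4 × (−1388) = −5552 kJ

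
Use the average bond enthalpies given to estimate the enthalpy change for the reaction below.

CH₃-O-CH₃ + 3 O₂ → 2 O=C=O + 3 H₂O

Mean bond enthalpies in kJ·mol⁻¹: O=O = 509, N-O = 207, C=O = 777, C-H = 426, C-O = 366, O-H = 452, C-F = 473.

Bonds broken (reactants):
  C-H: 6 × 426 = 2556
  C-O: 2 × 366 = 732
  O=O: 3 × 509 = 1527
  Σ(broken) = 4815 kJ
Bonds formed (products):
  C=O: 4 × 777 = 3108
  O-H: 6 × 452 = 2712
  Σ(formed) = 5820 kJ
ΔH = Σ(broken) − Σ(formed) = 4815 − 5820 = −1005 kJ

ΔH ≈ −1005 kJ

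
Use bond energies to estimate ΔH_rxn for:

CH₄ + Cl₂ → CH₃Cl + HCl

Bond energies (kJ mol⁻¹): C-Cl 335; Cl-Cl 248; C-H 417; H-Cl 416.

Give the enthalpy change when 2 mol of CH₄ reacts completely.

ΔH = −172 kJ

Bonds broken (reactants):
  C-H: 4 × 417 = 1668
  Cl-Cl: 1 × 248 = 248
  Σ(broken) = 1916 kJ
Bonds formed (products):
  C-Cl: 1 × 335 = 335
  C-H: 3 × 417 = 1251
  H-Cl: 1 × 416 = 416
  Σ(formed) = 2002 kJ
ΔH = Σ(broken) − Σ(formed) = 1916 − 2002 = −86 kJ
For 2× the reaction as written: 2 × (−86) = −172 kJ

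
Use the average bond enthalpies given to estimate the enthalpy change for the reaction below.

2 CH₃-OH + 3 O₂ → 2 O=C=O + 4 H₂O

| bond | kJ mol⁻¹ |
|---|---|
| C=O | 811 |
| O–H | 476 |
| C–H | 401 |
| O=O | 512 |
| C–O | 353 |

ΔH ≈ −1452 kJ

Bonds broken (reactants):
  C–H: 6 × 401 = 2406
  C–O: 2 × 353 = 706
  O–H: 2 × 476 = 952
  O=O: 3 × 512 = 1536
  Σ(broken) = 5600 kJ
Bonds formed (products):
  C=O: 4 × 811 = 3244
  O–H: 8 × 476 = 3808
  Σ(formed) = 7052 kJ
ΔH = Σ(broken) − Σ(formed) = 5600 − 7052 = −1452 kJ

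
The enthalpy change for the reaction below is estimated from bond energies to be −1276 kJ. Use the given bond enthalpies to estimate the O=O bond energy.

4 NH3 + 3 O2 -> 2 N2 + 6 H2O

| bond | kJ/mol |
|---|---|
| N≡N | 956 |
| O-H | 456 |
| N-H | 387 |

Let D be the O=O bond energy.
Σ(broken) = 12×387 + 3×D = 4644 + 3D
Σ(formed) = 2×956 + 12×456 = 7384
ΔH = Σ(broken) − Σ(formed) = (4644 + 3D) − (7384) = −2740 + 3D
Setting this equal to −1276 kJ gives 3D = 1464, so D = 488 kJ/mol.

D(O=O) ≈ 488 kJ/mol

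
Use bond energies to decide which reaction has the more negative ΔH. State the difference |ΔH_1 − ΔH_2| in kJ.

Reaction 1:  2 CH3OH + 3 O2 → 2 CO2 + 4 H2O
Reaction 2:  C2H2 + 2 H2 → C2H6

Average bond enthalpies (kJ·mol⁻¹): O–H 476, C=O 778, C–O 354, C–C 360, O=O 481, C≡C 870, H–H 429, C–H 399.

Reaction 1, by 1195 kJ

Reaction 1:
  Bonds broken (reactants):
    C–H: 6 × 399 = 2394
    C–O: 2 × 354 = 708
    O–H: 2 × 476 = 952
    O=O: 3 × 481 = 1443
    Σ(broken) = 5497 kJ
  Bonds formed (products):
    C=O: 4 × 778 = 3112
    O–H: 8 × 476 = 3808
    Σ(formed) = 6920 kJ
  ΔH_1 = 5497 − 6920 = −1423 kJ
Reaction 2:
  Bonds broken (reactants):
    C≡C: 1 × 870 = 870
    C–H: 2 × 399 = 798
    H–H: 2 × 429 = 858
    Σ(broken) = 2526 kJ
  Bonds formed (products):
    C–C: 1 × 360 = 360
    C–H: 6 × 399 = 2394
    Σ(formed) = 2754 kJ
  ΔH_2 = 2526 − 2754 = −228 kJ
ΔH_1 − ΔH_2 = −1195 kJ, so reaction 1 has the more negative ΔH; |ΔH_1 − ΔH_2| = 1195 kJ.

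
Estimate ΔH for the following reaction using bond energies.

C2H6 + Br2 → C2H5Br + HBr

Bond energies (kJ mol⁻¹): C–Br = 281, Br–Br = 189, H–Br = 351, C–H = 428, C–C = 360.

Bonds broken (reactants):
  Br–Br: 1 × 189 = 189
  C–C: 1 × 360 = 360
  C–H: 6 × 428 = 2568
  Σ(broken) = 3117 kJ
Bonds formed (products):
  C–Br: 1 × 281 = 281
  C–C: 1 × 360 = 360
  C–H: 5 × 428 = 2140
  H–Br: 1 × 351 = 351
  Σ(formed) = 3132 kJ
ΔH = Σ(broken) − Σ(formed) = 3117 − 3132 = −15 kJ

ΔH ≈ −15 kJ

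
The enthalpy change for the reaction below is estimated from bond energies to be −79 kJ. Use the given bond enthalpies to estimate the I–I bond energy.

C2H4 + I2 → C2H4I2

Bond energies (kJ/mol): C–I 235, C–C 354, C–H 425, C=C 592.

Let D be the I–I bond energy.
Σ(broken) = 4×425 + 1×592 + 1×D = 2292 + D
Σ(formed) = 1×354 + 4×425 + 2×235 = 2524
ΔH = Σ(broken) − Σ(formed) = (2292 + D) − (2524) = −232 + D
Setting this equal to −79 kJ gives D = 153 kJ/mol.

D(I–I) ≈ 153 kJ/mol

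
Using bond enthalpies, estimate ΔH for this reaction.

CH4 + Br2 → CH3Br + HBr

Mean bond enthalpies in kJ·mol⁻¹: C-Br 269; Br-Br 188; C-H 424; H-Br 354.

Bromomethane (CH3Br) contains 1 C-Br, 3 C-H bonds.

Bonds broken (reactants):
  Br-Br: 1 × 188 = 188
  C-H: 4 × 424 = 1696
  Σ(broken) = 1884 kJ
Bonds formed (products):
  C-Br: 1 × 269 = 269
  C-H: 3 × 424 = 1272
  H-Br: 1 × 354 = 354
  Σ(formed) = 1895 kJ
ΔH = Σ(broken) − Σ(formed) = 1884 − 1895 = −11 kJ

ΔH ≈ −11 kJ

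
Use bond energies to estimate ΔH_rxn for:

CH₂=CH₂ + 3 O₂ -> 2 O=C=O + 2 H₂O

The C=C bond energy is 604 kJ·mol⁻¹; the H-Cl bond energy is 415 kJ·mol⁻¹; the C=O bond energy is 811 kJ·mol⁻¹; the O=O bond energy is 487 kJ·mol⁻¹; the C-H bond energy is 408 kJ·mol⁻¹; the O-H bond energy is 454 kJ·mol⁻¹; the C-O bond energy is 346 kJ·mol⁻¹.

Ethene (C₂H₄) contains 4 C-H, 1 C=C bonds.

ΔH ≈ −1363 kJ

Bonds broken (reactants):
  C-H: 4 × 408 = 1632
  C=C: 1 × 604 = 604
  O=O: 3 × 487 = 1461
  Σ(broken) = 3697 kJ
Bonds formed (products):
  C=O: 4 × 811 = 3244
  O-H: 4 × 454 = 1816
  Σ(formed) = 5060 kJ
ΔH = Σ(broken) − Σ(formed) = 3697 − 5060 = −1363 kJ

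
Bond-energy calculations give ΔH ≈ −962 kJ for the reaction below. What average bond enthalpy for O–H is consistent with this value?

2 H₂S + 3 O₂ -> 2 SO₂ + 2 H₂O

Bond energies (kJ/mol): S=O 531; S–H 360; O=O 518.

Let D be the O–H bond energy.
Σ(broken) = 3×518 + 4×360 = 2994
Σ(formed) = 4×D + 4×531 = 2124 + 4D
ΔH = Σ(broken) − Σ(formed) = (2994) − (2124 + 4D) = +870 − 4D
Setting this equal to −962 kJ gives 4D = 1832, so D = 458 kJ/mol.

D(O–H) ≈ 458 kJ/mol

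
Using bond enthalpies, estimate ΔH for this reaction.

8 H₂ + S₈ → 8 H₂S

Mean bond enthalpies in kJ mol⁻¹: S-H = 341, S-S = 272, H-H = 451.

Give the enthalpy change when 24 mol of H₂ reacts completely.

ΔH = +984 kJ

Bonds broken (reactants):
  H-H: 8 × 451 = 3608
  S-S: 8 × 272 = 2176
  Σ(broken) = 5784 kJ
Bonds formed (products):
  S-H: 16 × 341 = 5456
  Σ(formed) = 5456 kJ
ΔH = Σ(broken) − Σ(formed) = 5784 − 5456 = +328 kJ
For 3× the reaction as written: 3 × (+328) = +984 kJ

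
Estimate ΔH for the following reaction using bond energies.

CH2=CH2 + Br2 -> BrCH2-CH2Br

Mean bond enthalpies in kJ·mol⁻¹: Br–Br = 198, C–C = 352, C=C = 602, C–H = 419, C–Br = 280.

ΔH ≈ −112 kJ

Bonds broken (reactants):
  Br–Br: 1 × 198 = 198
  C–H: 4 × 419 = 1676
  C=C: 1 × 602 = 602
  Σ(broken) = 2476 kJ
Bonds formed (products):
  C–Br: 2 × 280 = 560
  C–C: 1 × 352 = 352
  C–H: 4 × 419 = 1676
  Σ(formed) = 2588 kJ
ΔH = Σ(broken) − Σ(formed) = 2476 − 2588 = −112 kJ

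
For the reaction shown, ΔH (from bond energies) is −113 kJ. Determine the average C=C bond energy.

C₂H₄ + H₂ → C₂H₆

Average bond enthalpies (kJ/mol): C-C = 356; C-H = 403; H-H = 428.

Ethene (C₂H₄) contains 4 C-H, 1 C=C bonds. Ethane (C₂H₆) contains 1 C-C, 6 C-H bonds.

D(C=C) ≈ 621 kJ/mol

Let D be the C=C bond energy.
Σ(broken) = 4×403 + 1×D + 1×428 = 2040 + D
Σ(formed) = 1×356 + 6×403 = 2774
ΔH = Σ(broken) − Σ(formed) = (2040 + D) − (2774) = −734 + D
Setting this equal to −113 kJ gives D = 621 kJ/mol.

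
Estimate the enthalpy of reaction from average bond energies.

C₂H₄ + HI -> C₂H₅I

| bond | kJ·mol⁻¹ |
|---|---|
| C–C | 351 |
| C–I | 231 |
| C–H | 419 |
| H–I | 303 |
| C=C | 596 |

Bonds broken (reactants):
  C–H: 4 × 419 = 1676
  C=C: 1 × 596 = 596
  H–I: 1 × 303 = 303
  Σ(broken) = 2575 kJ
Bonds formed (products):
  C–C: 1 × 351 = 351
  C–H: 5 × 419 = 2095
  C–I: 1 × 231 = 231
  Σ(formed) = 2677 kJ
ΔH = Σ(broken) − Σ(formed) = 2575 − 2677 = −102 kJ

ΔH ≈ −102 kJ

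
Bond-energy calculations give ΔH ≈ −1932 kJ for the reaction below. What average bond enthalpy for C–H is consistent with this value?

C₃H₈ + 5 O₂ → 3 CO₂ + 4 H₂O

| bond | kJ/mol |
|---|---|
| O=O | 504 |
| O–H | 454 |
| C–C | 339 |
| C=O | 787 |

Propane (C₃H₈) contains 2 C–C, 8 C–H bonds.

Let D be the C–H bond energy.
Σ(broken) = 2×339 + 8×D + 5×504 = 3198 + 8D
Σ(formed) = 6×787 + 8×454 = 8354
ΔH = Σ(broken) − Σ(formed) = (3198 + 8D) − (8354) = −5156 + 8D
Setting this equal to −1932 kJ gives 8D = 3224, so D = 403 kJ/mol.

D(C–H) ≈ 403 kJ/mol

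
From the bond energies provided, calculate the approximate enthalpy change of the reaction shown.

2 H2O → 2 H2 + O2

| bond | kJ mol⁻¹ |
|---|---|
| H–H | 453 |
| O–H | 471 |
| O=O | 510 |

ΔH ≈ +468 kJ

Bonds broken (reactants):
  O–H: 4 × 471 = 1884
  Σ(broken) = 1884 kJ
Bonds formed (products):
  H–H: 2 × 453 = 906
  O=O: 1 × 510 = 510
  Σ(formed) = 1416 kJ
ΔH = Σ(broken) − Σ(formed) = 1884 − 1416 = +468 kJ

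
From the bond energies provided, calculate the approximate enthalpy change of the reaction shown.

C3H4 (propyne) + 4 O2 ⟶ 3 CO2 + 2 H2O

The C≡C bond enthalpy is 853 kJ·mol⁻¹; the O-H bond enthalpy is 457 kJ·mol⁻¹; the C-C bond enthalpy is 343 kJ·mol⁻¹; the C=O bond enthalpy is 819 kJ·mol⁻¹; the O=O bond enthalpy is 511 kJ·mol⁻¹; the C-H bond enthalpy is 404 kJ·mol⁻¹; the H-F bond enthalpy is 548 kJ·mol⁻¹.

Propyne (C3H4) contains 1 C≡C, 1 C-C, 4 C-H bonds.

Bonds broken (reactants):
  C≡C: 1 × 853 = 853
  C-C: 1 × 343 = 343
  C-H: 4 × 404 = 1616
  O=O: 4 × 511 = 2044
  Σ(broken) = 4856 kJ
Bonds formed (products):
  C=O: 6 × 819 = 4914
  O-H: 4 × 457 = 1828
  Σ(formed) = 6742 kJ
ΔH = Σ(broken) − Σ(formed) = 4856 − 6742 = −1886 kJ

ΔH ≈ −1886 kJ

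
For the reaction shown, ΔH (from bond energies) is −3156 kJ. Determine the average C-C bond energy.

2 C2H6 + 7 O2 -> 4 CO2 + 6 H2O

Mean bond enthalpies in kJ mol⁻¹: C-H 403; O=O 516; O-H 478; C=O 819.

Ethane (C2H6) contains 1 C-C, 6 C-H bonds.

Let D be the C-C bond energy.
Σ(broken) = 2×D + 12×403 + 7×516 = 8448 + 2D
Σ(formed) = 8×819 + 12×478 = 12288
ΔH = Σ(broken) − Σ(formed) = (8448 + 2D) − (12288) = −3840 + 2D
Setting this equal to −3156 kJ gives 2D = 684, so D = 342 kJ/mol.

D(C-C) ≈ 342 kJ/mol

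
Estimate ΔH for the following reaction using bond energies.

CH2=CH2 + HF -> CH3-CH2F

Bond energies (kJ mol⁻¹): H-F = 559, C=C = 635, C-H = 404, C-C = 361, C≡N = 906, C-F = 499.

Bonds broken (reactants):
  C-H: 4 × 404 = 1616
  C=C: 1 × 635 = 635
  H-F: 1 × 559 = 559
  Σ(broken) = 2810 kJ
Bonds formed (products):
  C-C: 1 × 361 = 361
  C-F: 1 × 499 = 499
  C-H: 5 × 404 = 2020
  Σ(formed) = 2880 kJ
ΔH = Σ(broken) − Σ(formed) = 2810 − 2880 = −70 kJ

ΔH ≈ −70 kJ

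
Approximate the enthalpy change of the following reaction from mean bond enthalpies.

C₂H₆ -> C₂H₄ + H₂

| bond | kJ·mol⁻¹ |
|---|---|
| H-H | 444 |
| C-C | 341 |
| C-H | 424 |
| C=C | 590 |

Bonds broken (reactants):
  C-C: 1 × 341 = 341
  C-H: 6 × 424 = 2544
  Σ(broken) = 2885 kJ
Bonds formed (products):
  C-H: 4 × 424 = 1696
  C=C: 1 × 590 = 590
  H-H: 1 × 444 = 444
  Σ(formed) = 2730 kJ
ΔH = Σ(broken) − Σ(formed) = 2885 − 2730 = +155 kJ

ΔH ≈ +155 kJ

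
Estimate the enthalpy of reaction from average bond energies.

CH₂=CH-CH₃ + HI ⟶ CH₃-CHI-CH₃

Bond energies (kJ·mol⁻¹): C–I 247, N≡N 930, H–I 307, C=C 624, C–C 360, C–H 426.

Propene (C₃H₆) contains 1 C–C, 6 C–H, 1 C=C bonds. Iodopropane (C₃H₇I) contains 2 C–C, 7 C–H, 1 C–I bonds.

ΔH ≈ −102 kJ

Bonds broken (reactants):
  C–C: 1 × 360 = 360
  C–H: 6 × 426 = 2556
  C=C: 1 × 624 = 624
  H–I: 1 × 307 = 307
  Σ(broken) = 3847 kJ
Bonds formed (products):
  C–C: 2 × 360 = 720
  C–H: 7 × 426 = 2982
  C–I: 1 × 247 = 247
  Σ(formed) = 3949 kJ
ΔH = Σ(broken) − Σ(formed) = 3847 − 3949 = −102 kJ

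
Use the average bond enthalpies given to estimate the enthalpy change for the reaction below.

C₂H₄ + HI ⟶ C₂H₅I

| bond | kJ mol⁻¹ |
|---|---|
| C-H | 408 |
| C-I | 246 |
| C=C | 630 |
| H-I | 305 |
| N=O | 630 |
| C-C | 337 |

ΔH ≈ −56 kJ

Bonds broken (reactants):
  C-H: 4 × 408 = 1632
  C=C: 1 × 630 = 630
  H-I: 1 × 305 = 305
  Σ(broken) = 2567 kJ
Bonds formed (products):
  C-C: 1 × 337 = 337
  C-H: 5 × 408 = 2040
  C-I: 1 × 246 = 246
  Σ(formed) = 2623 kJ
ΔH = Σ(broken) − Σ(formed) = 2567 − 2623 = −56 kJ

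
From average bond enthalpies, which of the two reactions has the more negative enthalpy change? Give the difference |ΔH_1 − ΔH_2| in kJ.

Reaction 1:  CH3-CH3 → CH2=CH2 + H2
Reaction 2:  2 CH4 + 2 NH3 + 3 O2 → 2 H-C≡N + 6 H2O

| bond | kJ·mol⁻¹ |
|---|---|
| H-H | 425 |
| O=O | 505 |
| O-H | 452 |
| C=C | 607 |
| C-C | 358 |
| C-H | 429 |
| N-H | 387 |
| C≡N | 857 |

Reaction 1:
  Bonds broken (reactants):
    C-C: 1 × 358 = 358
    C-H: 6 × 429 = 2574
    Σ(broken) = 2932 kJ
  Bonds formed (products):
    C-H: 4 × 429 = 1716
    C=C: 1 × 607 = 607
    H-H: 1 × 425 = 425
    Σ(formed) = 2748 kJ
  ΔH_1 = 2932 − 2748 = +184 kJ
Reaction 2:
  Bonds broken (reactants):
    C-H: 8 × 429 = 3432
    N-H: 6 × 387 = 2322
    O=O: 3 × 505 = 1515
    Σ(broken) = 7269 kJ
  Bonds formed (products):
    C≡N: 2 × 857 = 1714
    C-H: 2 × 429 = 858
    O-H: 12 × 452 = 5424
    Σ(formed) = 7996 kJ
  ΔH_2 = 7269 − 7996 = −727 kJ
ΔH_1 − ΔH_2 = +911 kJ, so reaction 2 has the more negative ΔH; |ΔH_1 − ΔH_2| = 911 kJ.

Reaction 2, by 911 kJ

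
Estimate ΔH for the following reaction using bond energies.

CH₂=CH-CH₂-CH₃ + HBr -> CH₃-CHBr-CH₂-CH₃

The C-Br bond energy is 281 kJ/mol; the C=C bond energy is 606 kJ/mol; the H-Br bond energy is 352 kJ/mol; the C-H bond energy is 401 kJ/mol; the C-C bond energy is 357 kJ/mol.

Bonds broken (reactants):
  C-C: 2 × 357 = 714
  C-H: 8 × 401 = 3208
  C=C: 1 × 606 = 606
  H-Br: 1 × 352 = 352
  Σ(broken) = 4880 kJ
Bonds formed (products):
  C-Br: 1 × 281 = 281
  C-C: 3 × 357 = 1071
  C-H: 9 × 401 = 3609
  Σ(formed) = 4961 kJ
ΔH = Σ(broken) − Σ(formed) = 4880 − 4961 = −81 kJ

ΔH ≈ −81 kJ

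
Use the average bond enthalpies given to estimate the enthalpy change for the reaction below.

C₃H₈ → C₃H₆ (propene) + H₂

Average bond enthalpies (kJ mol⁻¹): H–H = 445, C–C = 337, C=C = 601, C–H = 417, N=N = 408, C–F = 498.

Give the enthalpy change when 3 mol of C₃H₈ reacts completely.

ΔH = +375 kJ

Bonds broken (reactants):
  C–C: 2 × 337 = 674
  C–H: 8 × 417 = 3336
  Σ(broken) = 4010 kJ
Bonds formed (products):
  C–C: 1 × 337 = 337
  C–H: 6 × 417 = 2502
  C=C: 1 × 601 = 601
  H–H: 1 × 445 = 445
  Σ(formed) = 3885 kJ
ΔH = Σ(broken) − Σ(formed) = 4010 − 3885 = +125 kJ
For 3× the reaction as written: 3 × (+125) = +375 kJ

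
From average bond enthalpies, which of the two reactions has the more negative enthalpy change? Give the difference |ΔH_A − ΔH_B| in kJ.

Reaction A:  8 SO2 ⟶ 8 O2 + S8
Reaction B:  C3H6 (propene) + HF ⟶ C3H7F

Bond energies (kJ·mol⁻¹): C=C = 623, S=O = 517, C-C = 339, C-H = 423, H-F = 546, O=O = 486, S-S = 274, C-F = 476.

Reaction B, by 2261 kJ

Reaction A:
  Bonds broken (reactants):
    S=O: 16 × 517 = 8272
    Σ(broken) = 8272 kJ
  Bonds formed (products):
    O=O: 8 × 486 = 3888
    S-S: 8 × 274 = 2192
    Σ(formed) = 6080 kJ
  ΔH_A = 8272 − 6080 = +2192 kJ
Reaction B:
  Bonds broken (reactants):
    C-C: 1 × 339 = 339
    C-H: 6 × 423 = 2538
    C=C: 1 × 623 = 623
    H-F: 1 × 546 = 546
    Σ(broken) = 4046 kJ
  Bonds formed (products):
    C-C: 2 × 339 = 678
    C-F: 1 × 476 = 476
    C-H: 7 × 423 = 2961
    Σ(formed) = 4115 kJ
  ΔH_B = 4046 − 4115 = −69 kJ
ΔH_A − ΔH_B = +2261 kJ, so reaction B has the more negative ΔH; |ΔH_A − ΔH_B| = 2261 kJ.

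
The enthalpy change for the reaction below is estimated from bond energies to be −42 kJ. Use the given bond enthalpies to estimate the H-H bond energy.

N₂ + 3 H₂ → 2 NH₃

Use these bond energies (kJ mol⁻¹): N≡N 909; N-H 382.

Let D be the H-H bond energy.
Σ(broken) = 3×D + 1×909 = 909 + 3D
Σ(formed) = 6×382 = 2292
ΔH = Σ(broken) − Σ(formed) = (909 + 3D) − (2292) = −1383 + 3D
Setting this equal to −42 kJ gives 3D = 1341, so D = 447 kJ/mol.

D(H-H) ≈ 447 kJ/mol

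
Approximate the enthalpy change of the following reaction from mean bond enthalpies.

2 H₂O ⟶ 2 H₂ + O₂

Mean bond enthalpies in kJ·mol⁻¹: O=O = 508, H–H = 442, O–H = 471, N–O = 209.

ΔH ≈ +492 kJ

Bonds broken (reactants):
  O–H: 4 × 471 = 1884
  Σ(broken) = 1884 kJ
Bonds formed (products):
  H–H: 2 × 442 = 884
  O=O: 1 × 508 = 508
  Σ(formed) = 1392 kJ
ΔH = Σ(broken) − Σ(formed) = 1884 − 1392 = +492 kJ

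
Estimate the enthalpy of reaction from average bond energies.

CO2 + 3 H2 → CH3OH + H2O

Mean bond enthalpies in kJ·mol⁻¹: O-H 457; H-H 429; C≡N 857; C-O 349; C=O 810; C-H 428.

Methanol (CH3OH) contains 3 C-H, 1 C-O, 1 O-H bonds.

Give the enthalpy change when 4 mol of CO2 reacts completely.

Bonds broken (reactants):
  C=O: 2 × 810 = 1620
  H-H: 3 × 429 = 1287
  Σ(broken) = 2907 kJ
Bonds formed (products):
  C-H: 3 × 428 = 1284
  C-O: 1 × 349 = 349
  O-H: 3 × 457 = 1371
  Σ(formed) = 3004 kJ
ΔH = Σ(broken) − Σ(formed) = 2907 − 3004 = −97 kJ
For 4× the reaction as written: 4 × (−97) = −388 kJ

ΔH = −388 kJ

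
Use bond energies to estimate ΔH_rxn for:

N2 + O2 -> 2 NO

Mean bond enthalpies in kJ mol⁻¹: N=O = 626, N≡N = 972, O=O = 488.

Bonds broken (reactants):
  N≡N: 1 × 972 = 972
  O=O: 1 × 488 = 488
  Σ(broken) = 1460 kJ
Bonds formed (products):
  N=O: 2 × 626 = 1252
  Σ(formed) = 1252 kJ
ΔH = Σ(broken) − Σ(formed) = 1460 − 1252 = +208 kJ

ΔH ≈ +208 kJ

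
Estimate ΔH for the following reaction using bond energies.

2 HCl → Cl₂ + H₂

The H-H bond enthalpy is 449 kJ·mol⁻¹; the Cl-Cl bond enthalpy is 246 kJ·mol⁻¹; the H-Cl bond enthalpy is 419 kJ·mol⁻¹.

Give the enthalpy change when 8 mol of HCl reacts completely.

ΔH = +572 kJ

Bonds broken (reactants):
  H-Cl: 2 × 419 = 838
  Σ(broken) = 838 kJ
Bonds formed (products):
  Cl-Cl: 1 × 246 = 246
  H-H: 1 × 449 = 449
  Σ(formed) = 695 kJ
ΔH = Σ(broken) − Σ(formed) = 838 − 695 = +143 kJ
For 4× the reaction as written: 4 × (+143) = +572 kJ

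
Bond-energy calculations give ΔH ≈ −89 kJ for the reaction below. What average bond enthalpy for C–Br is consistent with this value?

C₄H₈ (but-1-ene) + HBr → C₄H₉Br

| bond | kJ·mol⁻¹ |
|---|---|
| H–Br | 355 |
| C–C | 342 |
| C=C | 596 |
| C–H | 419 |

D(C–Br) ≈ 279 kJ/mol

Let D be the C–Br bond energy.
Σ(broken) = 2×342 + 8×419 + 1×596 + 1×355 = 4987
Σ(formed) = 1×D + 3×342 + 9×419 = 4797 + D
ΔH = Σ(broken) − Σ(formed) = (4987) − (4797 + D) = +190 − D
Setting this equal to −89 kJ gives D = 279 kJ/mol.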